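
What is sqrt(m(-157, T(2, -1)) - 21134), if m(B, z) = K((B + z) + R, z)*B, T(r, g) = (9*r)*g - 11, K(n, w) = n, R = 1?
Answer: 3*sqrt(879) ≈ 88.944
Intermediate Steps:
T(r, g) = -11 + 9*g*r (T(r, g) = 9*g*r - 11 = -11 + 9*g*r)
m(B, z) = B*(1 + B + z) (m(B, z) = ((B + z) + 1)*B = (1 + B + z)*B = B*(1 + B + z))
sqrt(m(-157, T(2, -1)) - 21134) = sqrt(-157*(1 - 157 + (-11 + 9*(-1)*2)) - 21134) = sqrt(-157*(1 - 157 + (-11 - 18)) - 21134) = sqrt(-157*(1 - 157 - 29) - 21134) = sqrt(-157*(-185) - 21134) = sqrt(29045 - 21134) = sqrt(7911) = 3*sqrt(879)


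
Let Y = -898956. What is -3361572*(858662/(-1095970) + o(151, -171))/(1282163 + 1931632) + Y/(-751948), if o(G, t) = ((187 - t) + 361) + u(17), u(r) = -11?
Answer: -81501877273207378737/110355352909736675 ≈ -738.54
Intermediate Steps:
o(G, t) = 537 - t (o(G, t) = ((187 - t) + 361) - 11 = (548 - t) - 11 = 537 - t)
-3361572*(858662/(-1095970) + o(151, -171))/(1282163 + 1931632) + Y/(-751948) = -3361572*(858662/(-1095970) + (537 - 1*(-171)))/(1282163 + 1931632) - 898956/(-751948) = -3361572/(3213795/(858662*(-1/1095970) + (537 + 171))) - 898956*(-1/751948) = -3361572/(3213795/(-429331/547985 + 708)) + 224739/187987 = -3361572/(3213795/(387544049/547985)) + 224739/187987 = -3361572/(3213795*(547985/387544049)) + 224739/187987 = -3361572/1761111453075/387544049 + 224739/187987 = -3361572*387544049/1761111453075 + 224739/187987 = -434252407961676/587037151025 + 224739/187987 = -81501877273207378737/110355352909736675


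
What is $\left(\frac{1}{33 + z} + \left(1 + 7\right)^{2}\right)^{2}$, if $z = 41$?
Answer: $\frac{22439169}{5476} \approx 4097.7$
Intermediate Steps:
$\left(\frac{1}{33 + z} + \left(1 + 7\right)^{2}\right)^{2} = \left(\frac{1}{33 + 41} + \left(1 + 7\right)^{2}\right)^{2} = \left(\frac{1}{74} + 8^{2}\right)^{2} = \left(\frac{1}{74} + 64\right)^{2} = \left(\frac{4737}{74}\right)^{2} = \frac{22439169}{5476}$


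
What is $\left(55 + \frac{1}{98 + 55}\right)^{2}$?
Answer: $\frac{70829056}{23409} \approx 3025.7$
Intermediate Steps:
$\left(55 + \frac{1}{98 + 55}\right)^{2} = \left(55 + \frac{1}{153}\right)^{2} = \left(\frac{8416}{153}\right)^{2} = \frac{70829056}{23409}$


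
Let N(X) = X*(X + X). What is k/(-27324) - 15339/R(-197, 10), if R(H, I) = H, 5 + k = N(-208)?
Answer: 134025935/1794276 ≈ 74.696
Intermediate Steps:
N(X) = 2*X**2 (N(X) = X*(2*X) = 2*X**2)
k = 86523 (k = -5 + 2*(-208)**2 = -5 + 2*43264 = -5 + 86528 = 86523)
k/(-27324) - 15339/R(-197, 10) = 86523/(-27324) - 15339/(-197) = 86523*(-1/27324) - 15339*(-1/197) = -28841/9108 + 15339/197 = 134025935/1794276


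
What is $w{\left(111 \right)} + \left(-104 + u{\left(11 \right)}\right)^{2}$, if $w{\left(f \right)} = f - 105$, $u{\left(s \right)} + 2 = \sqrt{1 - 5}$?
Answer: $11238 - 424 i \approx 11238.0 - 424.0 i$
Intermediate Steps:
$u{\left(s \right)} = -2 + 2 i$ ($u{\left(s \right)} = -2 + \sqrt{1 - 5} = -2 + \sqrt{-4} = -2 + 2 i$)
$w{\left(f \right)} = -105 + f$ ($w{\left(f \right)} = f - 105 = -105 + f$)
$w{\left(111 \right)} + \left(-104 + u{\left(11 \right)}\right)^{2} = \left(-105 + 111\right) + \left(-104 - \left(2 - 2 i\right)\right)^{2} = 6 + \left(-106 + 2 i\right)^{2}$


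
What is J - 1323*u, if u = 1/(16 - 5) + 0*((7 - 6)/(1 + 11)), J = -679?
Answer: -8792/11 ≈ -799.27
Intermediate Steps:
u = 1/11 (u = 1/11 + 0*(1/12) = 1/11 + 0 = 1/11 ≈ 0.090909)
J - 1323*u = -679 - 1323*1/11 = -679 - 1323/11 = -8792/11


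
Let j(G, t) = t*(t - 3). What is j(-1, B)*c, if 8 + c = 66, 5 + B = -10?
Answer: 15660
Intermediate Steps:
B = -15 (B = -5 - 10 = -15)
c = 58 (c = -8 + 66 = 58)
j(G, t) = t*(-3 + t)
j(-1, B)*c = -15*(-3 - 15)*58 = -15*(-18)*58 = 270*58 = 15660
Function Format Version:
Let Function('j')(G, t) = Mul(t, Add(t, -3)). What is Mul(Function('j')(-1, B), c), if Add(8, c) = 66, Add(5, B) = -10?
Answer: 15660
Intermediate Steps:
B = -15 (B = Add(-5, -10) = -15)
c = 58 (c = Add(-8, 66) = 58)
Function('j')(G, t) = Mul(t, Add(-3, t))
Mul(Function('j')(-1, B), c) = Mul(Mul(-15, Add(-3, -15)), 58) = Mul(Mul(-15, -18), 58) = Mul(270, 58) = 15660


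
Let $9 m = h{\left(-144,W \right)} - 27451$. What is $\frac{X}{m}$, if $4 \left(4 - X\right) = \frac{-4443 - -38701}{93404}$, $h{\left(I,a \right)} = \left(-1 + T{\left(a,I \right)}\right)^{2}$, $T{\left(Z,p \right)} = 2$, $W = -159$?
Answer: $- \frac{730103}{569764400} \approx -0.0012814$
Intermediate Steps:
$h{\left(I,a \right)} = 1$ ($h{\left(I,a \right)} = \left(-1 + 2\right)^{2} = 1^{2} = 1$)
$X = \frac{730103}{186808}$ ($X = 4 - \frac{\left(-4443 - -38701\right) \frac{1}{93404}}{4} = 4 - \frac{\left(-4443 + 38701\right) \frac{1}{93404}}{4} = 4 - \frac{34258 \cdot \frac{1}{93404}}{4} = 4 - \frac{17129}{186808} = \frac{730103}{186808} \approx 3.9083$)
$m = -3050$ ($m = \frac{1 - 27451}{9} = \frac{1}{9} \left(-27450\right) = -3050$)
$\frac{X}{m} = \frac{730103}{186808 \left(-3050\right)} = \frac{730103}{186808} \left(- \frac{1}{3050}\right) = - \frac{730103}{569764400}$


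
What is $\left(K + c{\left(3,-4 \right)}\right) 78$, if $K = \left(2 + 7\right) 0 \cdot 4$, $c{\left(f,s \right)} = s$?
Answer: $-312$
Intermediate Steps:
$K = 0$ ($K = 9 \cdot 0 = 0$)
$\left(K + c{\left(3,-4 \right)}\right) 78 = \left(0 - 4\right) 78 = \left(-4\right) 78 = -312$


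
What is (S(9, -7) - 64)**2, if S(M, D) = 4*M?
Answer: 784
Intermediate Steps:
(S(9, -7) - 64)**2 = (4*9 - 64)**2 = (36 - 64)**2 = (-28)**2 = 784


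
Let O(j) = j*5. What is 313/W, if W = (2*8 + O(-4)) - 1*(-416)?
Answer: 313/412 ≈ 0.75971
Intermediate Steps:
O(j) = 5*j
W = 412 (W = (2*8 + 5*(-4)) - 1*(-416) = (16 - 20) + 416 = -4 + 416 = 412)
313/W = 313/412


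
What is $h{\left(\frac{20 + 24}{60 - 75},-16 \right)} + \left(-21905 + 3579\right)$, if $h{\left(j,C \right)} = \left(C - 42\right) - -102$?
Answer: $-18282$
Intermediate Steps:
$h{\left(j,C \right)} = 60 + C$ ($h{\left(j,C \right)} = \left(-42 + C\right) + 102 = 60 + C$)
$h{\left(\frac{20 + 24}{60 - 75},-16 \right)} + \left(-21905 + 3579\right) = \left(60 - 16\right) + \left(-21905 + 3579\right) = 44 - 18326 = -18282$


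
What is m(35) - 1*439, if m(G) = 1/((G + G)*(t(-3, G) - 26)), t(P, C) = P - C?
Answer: -1966721/4480 ≈ -439.00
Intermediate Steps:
m(G) = 1/(2*G*(-29 - G)) (m(G) = 1/((G + G)*((-3 - G) - 26)) = 1/((2*G)*(-29 - G)) = 1/(2*G*(-29 - G)))
m(35) - 1*439 = -1/2/(35*(29 + 35)) - 1*439 = -1/2*1/35/64 - 439 = -1/2*1/35*1/64 - 439 = -1/4480 - 439 = -1966721/4480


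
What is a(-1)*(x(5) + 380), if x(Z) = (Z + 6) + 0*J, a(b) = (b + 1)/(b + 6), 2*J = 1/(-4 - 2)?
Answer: 0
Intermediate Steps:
J = -1/12 (J = 1/(2*(-4 - 2)) = (½)/(-6) = (½)*(-⅙) = -1/12 ≈ -0.083333)
a(b) = (1 + b)/(6 + b)
x(Z) = 6 + Z (x(Z) = (Z + 6) + 0*(-1/12) = (6 + Z) + 0 = 6 + Z)
a(-1)*(x(5) + 380) = ((1 - 1)/(6 - 1))*((6 + 5) + 380) = (0/5)*(11 + 380) = ((⅕)*0)*391 = 0*391 = 0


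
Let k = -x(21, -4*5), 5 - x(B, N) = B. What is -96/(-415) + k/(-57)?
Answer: -1168/23655 ≈ -0.049376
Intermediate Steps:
x(B, N) = 5 - B
k = 16 (k = -(5 - 1*21) = -(5 - 21) = -1*(-16) = 16)
-96/(-415) + k/(-57) = -96/(-415) + 16/(-57) = -96*(-1/415) + 16*(-1/57) = 96/415 - 16/57 = -1168/23655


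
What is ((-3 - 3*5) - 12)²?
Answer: 900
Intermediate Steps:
((-3 - 3*5) - 12)² = ((-3 - 15) - 12)² = (-18 - 12)² = (-30)² = 900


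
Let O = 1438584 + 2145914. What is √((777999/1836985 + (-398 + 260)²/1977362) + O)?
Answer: 7*√241299216264428938503790093835/1816192166785 ≈ 1893.3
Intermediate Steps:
O = 3584498
√((777999/1836985 + (-398 + 260)²/1977362) + O) = √((777999/1836985 + (-398 + 260)²/1977362) + 3584498) = √((777999*(1/1836985) + (-138)²*(1/1977362)) + 3584498) = √((777999/1836985 + 19044*(1/1977362)) + 3584498) = √((777999/1836985 + 9522/988681) + 3584498) = √(786684600489/1816192166785 + 3584498) = √(6510137976141099419/1816192166785) = 7*√241299216264428938503790093835/1816192166785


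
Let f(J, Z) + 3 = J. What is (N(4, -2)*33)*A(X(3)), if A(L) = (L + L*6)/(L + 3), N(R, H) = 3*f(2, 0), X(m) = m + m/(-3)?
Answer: -1386/5 ≈ -277.20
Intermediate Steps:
f(J, Z) = -3 + J
X(m) = 2*m/3 (X(m) = m + m*(-⅓) = m - m/3 = 2*m/3)
N(R, H) = -3 (N(R, H) = 3*(-3 + 2) = 3*(-1) = -3)
A(L) = 7*L/(3 + L) (A(L) = (L + 6*L)/(3 + L) = (7*L)/(3 + L) = 7*L/(3 + L))
(N(4, -2)*33)*A(X(3)) = (-3*33)*(7*((⅔)*3)/(3 + (⅔)*3)) = -693*2/(3 + 2) = -693*2/5 = -99*14/5 = -1386/5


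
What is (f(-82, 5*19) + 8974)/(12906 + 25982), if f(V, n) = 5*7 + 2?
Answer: 9011/38888 ≈ 0.23172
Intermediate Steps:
f(V, n) = 37 (f(V, n) = 35 + 2 = 37)
(f(-82, 5*19) + 8974)/(12906 + 25982) = (37 + 8974)/(12906 + 25982) = 9011/38888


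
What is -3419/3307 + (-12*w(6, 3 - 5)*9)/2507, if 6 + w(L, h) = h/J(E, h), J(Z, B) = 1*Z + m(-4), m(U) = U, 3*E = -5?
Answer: -111427385/140941033 ≈ -0.79060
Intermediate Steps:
E = -5/3 (E = (1/3)*(-5) = -5/3 ≈ -1.6667)
J(Z, B) = -4 + Z (J(Z, B) = 1*Z - 4 = Z - 4 = -4 + Z)
w(L, h) = -6 - 3*h/17 (w(L, h) = -6 + h/(-4 - 5/3) = -6 + h/(-17/3) = -6 + h*(-3/17) = -6 - 3*h/17)
-3419/3307 + (-12*w(6, 3 - 5)*9)/2507 = -3419/3307 + (-12*(-6 - 3*(3 - 5)/17)*9)/2507 = -3419*1/3307 + (-12*(-6 - 3/17*(-2))*9)*(1/2507) = -3419/3307 + (-12*(-6 + 6/17)*9)*(1/2507) = -3419/3307 + (-12*(-96/17)*9)*(1/2507) = -3419/3307 + ((1152/17)*9)*(1/2507) = -3419/3307 + (10368/17)*(1/2507) = -3419/3307 + 10368/42619 = -111427385/140941033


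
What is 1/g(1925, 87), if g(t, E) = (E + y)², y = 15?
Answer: 1/10404 ≈ 9.6117e-5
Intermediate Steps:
g(t, E) = (15 + E)² (g(t, E) = (E + 15)² = (15 + E)²)
1/g(1925, 87) = 1/((15 + 87)²) = 1/(102²) = 1/10404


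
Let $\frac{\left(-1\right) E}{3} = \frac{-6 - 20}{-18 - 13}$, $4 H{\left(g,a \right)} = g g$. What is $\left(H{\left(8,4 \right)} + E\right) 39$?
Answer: $\frac{16302}{31} \approx 525.87$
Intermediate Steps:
$H{\left(g,a \right)} = \frac{g^{2}}{4}$ ($H{\left(g,a \right)} = \frac{g g}{4} = \frac{g^{2}}{4}$)
$E = - \frac{78}{31}$ ($E = - 3 \frac{-6 - 20}{-18 - 13} = - 3 \left(- \frac{26}{-31}\right) = - 3 \left(\left(-26\right) \left(- \frac{1}{31}\right)\right) = \left(-3\right) \frac{26}{31} = - \frac{78}{31} \approx -2.5161$)
$\left(H{\left(8,4 \right)} + E\right) 39 = \left(\frac{8^{2}}{4} - \frac{78}{31}\right) 39 = \left(\frac{1}{4} \cdot 64 - \frac{78}{31}\right) 39 = \left(16 - \frac{78}{31}\right) 39 = \frac{418}{31} \cdot 39 = \frac{16302}{31}$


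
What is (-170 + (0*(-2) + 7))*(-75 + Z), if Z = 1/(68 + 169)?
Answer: 2897162/237 ≈ 12224.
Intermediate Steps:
Z = 1/237 ≈ 0.0042194
(-170 + (0*(-2) + 7))*(-75 + Z) = (-170 + (0*(-2) + 7))*(-75 + 1/237) = (-170 + (0 + 7))*(-17774/237) = (-170 + 7)*(-17774/237) = -163*(-17774/237) = 2897162/237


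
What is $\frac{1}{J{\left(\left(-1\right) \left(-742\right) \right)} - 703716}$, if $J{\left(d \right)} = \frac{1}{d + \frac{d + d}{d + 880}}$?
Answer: $- \frac{602504}{423991704053} \approx -1.421 \cdot 10^{-6}$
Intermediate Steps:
$J{\left(d \right)} = \frac{1}{d + \frac{2 d}{880 + d}}$
$\frac{1}{J{\left(\left(-1\right) \left(-742\right) \right)} - 703716} = \frac{1}{\frac{880 - -742}{\left(-1\right) \left(-742\right) \left(882 - -742\right)} - 703716} = \frac{1}{\frac{880 + 742}{742 \left(882 + 742\right)} - 703716} = \frac{1}{\frac{1}{742} \cdot \frac{1}{1624} \cdot 1622 - 703716} = \frac{1}{\frac{811}{602504} - 703716} = \frac{1}{- \frac{423991704053}{602504}} = - \frac{602504}{423991704053}$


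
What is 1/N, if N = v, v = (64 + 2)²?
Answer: 1/4356 ≈ 0.00022957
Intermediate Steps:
v = 4356 (v = 66² = 4356)
N = 4356
1/N = 1/4356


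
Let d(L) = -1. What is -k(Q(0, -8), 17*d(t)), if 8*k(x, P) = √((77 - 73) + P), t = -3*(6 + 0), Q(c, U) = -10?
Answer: -I*√13/8 ≈ -0.45069*I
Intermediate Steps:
t = -18 (t = -3*6 = -18)
k(x, P) = √(4 + P)/8 (k(x, P) = √((77 - 73) + P)/8 = √(4 + P)/8)
-k(Q(0, -8), 17*d(t)) = -√(4 + 17*(-1))/8 = -√(4 - 17)/8 = -√(-13)/8 = -I*√13/8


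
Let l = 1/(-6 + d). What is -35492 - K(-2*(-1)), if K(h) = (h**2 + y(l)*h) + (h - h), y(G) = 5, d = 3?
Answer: -35506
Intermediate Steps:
l = -1/3 (l = 1/(-6 + 3) = 1/(-3) = -1/3 ≈ -0.33333)
K(h) = h**2 + 5*h (K(h) = (h**2 + 5*h) + (h - h) = (h**2 + 5*h) + 0 = h**2 + 5*h)
-35492 - K(-2*(-1)) = -35492 - (-2*(-1))*(5 - 2*(-1)) = -35492 - 2*(5 + 2) = -35492 - 2*7 = -35492 - 1*14 = -35492 - 14 = -35506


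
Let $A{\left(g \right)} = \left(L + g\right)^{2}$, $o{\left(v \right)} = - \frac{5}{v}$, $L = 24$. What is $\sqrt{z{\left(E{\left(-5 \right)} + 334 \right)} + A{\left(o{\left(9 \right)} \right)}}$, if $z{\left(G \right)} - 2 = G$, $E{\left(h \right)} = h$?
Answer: $\frac{2 \sqrt{17833}}{9} \approx 29.676$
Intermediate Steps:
$z{\left(G \right)} = 2 + G$
$A{\left(g \right)} = \left(24 + g\right)^{2}$
$\sqrt{z{\left(E{\left(-5 \right)} + 334 \right)} + A{\left(o{\left(9 \right)} \right)}} = \sqrt{\left(2 + \left(-5 + 334\right)\right) + \left(24 - \frac{5}{9}\right)^{2}} = \sqrt{\left(2 + 329\right) + \left(24 - \frac{5}{9}\right)^{2}} = \sqrt{331 + \left(24 - \frac{5}{9}\right)^{2}} = \sqrt{331 + \left(\frac{211}{9}\right)^{2}} = \sqrt{331 + \frac{44521}{81}} = \sqrt{\frac{71332}{81}} = \frac{2 \sqrt{17833}}{9}$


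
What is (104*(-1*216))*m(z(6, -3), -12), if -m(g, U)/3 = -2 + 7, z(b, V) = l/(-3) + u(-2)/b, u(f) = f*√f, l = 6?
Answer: 336960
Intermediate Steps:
u(f) = f^(3/2)
z(b, V) = -2 - 2*I*√2/b (z(b, V) = 6/(-3) + (-2)^(3/2)/b = 6*(-⅓) + (-2*I*√2)/b = -2 - 2*I*√2/b)
m(g, U) = -15 (m(g, U) = -3*(-2 + 7) = -3*5 = -15)
(104*(-1*216))*m(z(6, -3), -12) = (104*(-1*216))*(-15) = (104*(-216))*(-15) = -22464*(-15) = 336960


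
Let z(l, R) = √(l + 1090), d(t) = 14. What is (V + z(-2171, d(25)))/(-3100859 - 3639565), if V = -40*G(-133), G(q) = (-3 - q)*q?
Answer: -86450/842553 - I*√1081/6740424 ≈ -0.1026 - 4.8778e-6*I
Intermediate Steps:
G(q) = q*(-3 - q)
z(l, R) = √(1090 + l)
V = 691600 (V = -(-40)*(-133)*(3 - 133) = -(-40)*(-133)*(-130) = -40*(-17290) = 691600)
(V + z(-2171, d(25)))/(-3100859 - 3639565) = (691600 + √(1090 - 2171))/(-3100859 - 3639565) = (691600 + √(-1081))/(-6740424) = (691600 + I*√1081)*(-1/6740424) = -86450/842553 - I*√1081/6740424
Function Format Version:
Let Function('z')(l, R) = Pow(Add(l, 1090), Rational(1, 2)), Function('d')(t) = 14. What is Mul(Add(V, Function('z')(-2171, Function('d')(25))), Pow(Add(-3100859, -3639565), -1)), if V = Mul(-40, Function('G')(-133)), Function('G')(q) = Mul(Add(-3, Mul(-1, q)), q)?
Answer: Add(Rational(-86450, 842553), Mul(Rational(-1, 6740424), I, Pow(1081, Rational(1, 2)))) ≈ Add(-0.10260, Mul(-4.8778e-6, I))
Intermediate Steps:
Function('G')(q) = Mul(q, Add(-3, Mul(-1, q)))
Function('z')(l, R) = Pow(Add(1090, l), Rational(1, 2))
V = 691600 (V = Mul(-40, Mul(-1, -133, Add(3, -133))) = Mul(-40, Mul(-1, -133, -130)) = Mul(-40, -17290) = 691600)
Mul(Add(V, Function('z')(-2171, Function('d')(25))), Pow(Add(-3100859, -3639565), -1)) = Mul(Add(691600, Pow(Add(1090, -2171), Rational(1, 2))), Pow(Add(-3100859, -3639565), -1)) = Mul(Add(691600, Pow(-1081, Rational(1, 2))), Pow(-6740424, -1)) = Mul(Add(691600, Mul(I, Pow(1081, Rational(1, 2)))), Rational(-1, 6740424)) = Add(Rational(-86450, 842553), Mul(Rational(-1, 6740424), I, Pow(1081, Rational(1, 2))))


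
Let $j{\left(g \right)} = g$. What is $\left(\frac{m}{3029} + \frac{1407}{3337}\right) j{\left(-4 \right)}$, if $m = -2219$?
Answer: $\frac{12572000}{10107773} \approx 1.2438$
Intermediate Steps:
$\left(\frac{m}{3029} + \frac{1407}{3337}\right) j{\left(-4 \right)} = \left(- \frac{2219}{3029} + \frac{1407}{3337}\right) \left(-4\right) = \left(- \frac{3143000}{10107773}\right) \left(-4\right) = \frac{12572000}{10107773}$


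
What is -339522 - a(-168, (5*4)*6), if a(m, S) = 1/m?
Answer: -57039695/168 ≈ -3.3952e+5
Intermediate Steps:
-339522 - a(-168, (5*4)*6) = -339522 - 1/(-168) = -339522 - 1*(-1/168) = -339522 + 1/168 = -57039695/168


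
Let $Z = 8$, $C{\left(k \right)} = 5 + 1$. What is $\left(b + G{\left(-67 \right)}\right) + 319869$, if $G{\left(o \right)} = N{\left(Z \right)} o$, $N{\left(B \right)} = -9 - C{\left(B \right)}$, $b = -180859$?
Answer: $140015$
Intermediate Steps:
$C{\left(k \right)} = 6$
$N{\left(B \right)} = -15$ ($N{\left(B \right)} = -9 - 6 = -15$)
$G{\left(o \right)} = - 15 o$
$\left(b + G{\left(-67 \right)}\right) + 319869 = \left(-180859 - -1005\right) + 319869 = \left(-180859 + 1005\right) + 319869 = -179854 + 319869 = 140015$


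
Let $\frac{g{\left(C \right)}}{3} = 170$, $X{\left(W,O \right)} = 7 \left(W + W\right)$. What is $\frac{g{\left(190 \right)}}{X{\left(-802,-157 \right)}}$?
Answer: $- \frac{255}{5614} \approx -0.045422$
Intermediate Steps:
$X{\left(W,O \right)} = 14 W$ ($X{\left(W,O \right)} = 7 \cdot 2 W = 14 W$)
$g{\left(C \right)} = 510$ ($g{\left(C \right)} = 3 \cdot 170 = 510$)
$\frac{g{\left(190 \right)}}{X{\left(-802,-157 \right)}} = \frac{510}{14 \left(-802\right)} = \frac{510}{-11228} = 510 \left(- \frac{1}{11228}\right) = - \frac{255}{5614}$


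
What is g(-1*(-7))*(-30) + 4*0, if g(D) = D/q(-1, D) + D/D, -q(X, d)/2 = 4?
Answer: -15/4 ≈ -3.7500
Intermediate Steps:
q(X, d) = -8 (q(X, d) = -2*4 = -8)
g(D) = 1 - D/8 (g(D) = D/(-8) + D/D = D*(-⅛) + 1 = -D/8 + 1 = 1 - D/8)
g(-1*(-7))*(-30) + 4*0 = (1 - (-1)*(-7)/8)*(-30) + 4*0 = (1 - ⅛*7)*(-30) + 0 = (1 - 7/8)*(-30) + 0 = (⅛)*(-30) + 0 = -15/4 + 0 = -15/4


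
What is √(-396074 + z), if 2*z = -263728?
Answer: I*√527938 ≈ 726.59*I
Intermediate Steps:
z = -131864 (z = (½)*(-263728) = -131864)
√(-396074 + z) = √(-396074 - 131864) = √(-527938) = I*√527938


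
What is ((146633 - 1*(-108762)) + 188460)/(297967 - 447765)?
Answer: -443855/149798 ≈ -2.9630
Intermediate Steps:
((146633 - 1*(-108762)) + 188460)/(297967 - 447765) = ((146633 + 108762) + 188460)/(-149798) = (255395 + 188460)*(-1/149798) = 443855*(-1/149798) = -443855/149798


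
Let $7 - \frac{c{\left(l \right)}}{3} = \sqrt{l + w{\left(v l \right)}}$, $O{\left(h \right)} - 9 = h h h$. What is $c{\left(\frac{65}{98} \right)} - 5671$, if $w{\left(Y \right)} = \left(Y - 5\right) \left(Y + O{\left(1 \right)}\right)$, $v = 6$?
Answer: $-5650 - \frac{3 i \sqrt{130630}}{98} \approx -5650.0 - 11.064 i$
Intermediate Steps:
$O{\left(h \right)} = 9 + h^{3}$ ($O{\left(h \right)} = 9 + h h h = 9 + h^{2} h = 9 + h^{3}$)
$w{\left(Y \right)} = \left(-5 + Y\right) \left(10 + Y\right)$ ($w{\left(Y \right)} = \left(Y - 5\right) \left(Y + \left(9 + 1^{3}\right)\right) = \left(-5 + Y\right) \left(Y + \left(9 + 1\right)\right) = \left(-5 + Y\right) \left(Y + 10\right) = \left(-5 + Y\right) \left(10 + Y\right)$)
$c{\left(l \right)} = 21 - 3 \sqrt{-50 + 31 l + 36 l^{2}}$ ($c{\left(l \right)} = 21 - 3 \sqrt{l + \left(-50 + \left(6 l\right)^{2} + 5 \cdot 6 l\right)} = 21 - 3 \sqrt{l + \left(-50 + 36 l^{2} + 30 l\right)} = 21 - 3 \sqrt{l + \left(-50 + 30 l + 36 l^{2}\right)} = 21 - 3 \sqrt{-50 + 31 l + 36 l^{2}}$)
$c{\left(\frac{65}{98} \right)} - 5671 = \left(21 - 3 \sqrt{-50 + 31 \cdot \frac{65}{98} + 36 \left(\frac{65}{98}\right)^{2}}\right) - 5671 = \left(21 - 3 \sqrt{-50 + \frac{2015}{98} + 36 \cdot \frac{4225}{9604}}\right) - 5671 = \left(21 - 3 \sqrt{-50 + \frac{2015}{98} + \frac{38025}{2401}}\right) - 5671 = \left(21 - 3 \sqrt{- \frac{65315}{4802}}\right) - 5671 = \left(21 - 3 \frac{i \sqrt{130630}}{98}\right) - 5671 = \left(21 - \frac{3 i \sqrt{130630}}{98}\right) - 5671 = -5650 - \frac{3 i \sqrt{130630}}{98}$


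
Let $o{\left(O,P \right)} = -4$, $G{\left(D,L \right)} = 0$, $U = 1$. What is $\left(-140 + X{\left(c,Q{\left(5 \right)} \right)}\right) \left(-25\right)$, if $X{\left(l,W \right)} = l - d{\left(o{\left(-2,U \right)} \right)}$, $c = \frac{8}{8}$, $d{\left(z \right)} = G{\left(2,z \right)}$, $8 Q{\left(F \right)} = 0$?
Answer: $3475$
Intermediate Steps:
$Q{\left(F \right)} = 0$ ($Q{\left(F \right)} = \frac{1}{8} \cdot 0 = 0$)
$d{\left(z \right)} = 0$
$c = 1$ ($c = 8 \cdot \frac{1}{8} = 1$)
$X{\left(l,W \right)} = l$ ($X{\left(l,W \right)} = l - 0 = l + 0 = l$)
$\left(-140 + X{\left(c,Q{\left(5 \right)} \right)}\right) \left(-25\right) = \left(-140 + 1\right) \left(-25\right) = \left(-139\right) \left(-25\right) = 3475$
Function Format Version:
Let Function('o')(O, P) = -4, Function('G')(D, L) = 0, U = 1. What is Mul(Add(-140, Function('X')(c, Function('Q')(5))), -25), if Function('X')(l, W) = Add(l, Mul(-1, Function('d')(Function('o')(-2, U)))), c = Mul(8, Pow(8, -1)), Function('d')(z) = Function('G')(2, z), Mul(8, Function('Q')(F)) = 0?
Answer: 3475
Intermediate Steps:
Function('Q')(F) = 0 (Function('Q')(F) = Mul(Rational(1, 8), 0) = 0)
Function('d')(z) = 0
c = 1 (c = Mul(8, Rational(1, 8)) = 1)
Function('X')(l, W) = l (Function('X')(l, W) = Add(l, Mul(-1, 0)) = Add(l, 0) = l)
Mul(Add(-140, Function('X')(c, Function('Q')(5))), -25) = Mul(Add(-140, 1), -25) = Mul(-139, -25) = 3475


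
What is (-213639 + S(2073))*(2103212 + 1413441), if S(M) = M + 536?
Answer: -742119282590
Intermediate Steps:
S(M) = 536 + M
(-213639 + S(2073))*(2103212 + 1413441) = (-213639 + (536 + 2073))*(2103212 + 1413441) = (-213639 + 2609)*3516653 = -211030*3516653 = -742119282590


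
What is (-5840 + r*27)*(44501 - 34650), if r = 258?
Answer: 11092226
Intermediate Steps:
(-5840 + r*27)*(44501 - 34650) = (-5840 + 258*27)*(44501 - 34650) = (-5840 + 6966)*9851 = 1126*9851 = 11092226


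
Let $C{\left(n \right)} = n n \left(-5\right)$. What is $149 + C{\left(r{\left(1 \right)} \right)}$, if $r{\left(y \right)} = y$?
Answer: $144$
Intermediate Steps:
$C{\left(n \right)} = - 5 n^{2}$ ($C{\left(n \right)} = n^{2} \left(-5\right) = - 5 n^{2}$)
$149 + C{\left(r{\left(1 \right)} \right)} = 149 - 5 \cdot 1^{2} = 149 - 5 = 144$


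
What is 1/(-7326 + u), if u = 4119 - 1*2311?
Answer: -1/5518 ≈ -0.00018123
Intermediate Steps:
u = 1808 (u = 4119 - 2311 = 1808)
1/(-7326 + u) = 1/(-7326 + 1808) = 1/(-5518) = -1/5518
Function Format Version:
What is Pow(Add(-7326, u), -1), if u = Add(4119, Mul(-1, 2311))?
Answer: Rational(-1, 5518) ≈ -0.00018123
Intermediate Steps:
u = 1808 (u = Add(4119, -2311) = 1808)
Pow(Add(-7326, u), -1) = Pow(Add(-7326, 1808), -1) = Pow(-5518, -1) = Rational(-1, 5518)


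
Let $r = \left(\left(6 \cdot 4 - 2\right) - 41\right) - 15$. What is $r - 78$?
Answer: $-112$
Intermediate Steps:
$r = -34$ ($r = \left(\left(24 - 2\right) - 41\right) - 15 = \left(22 - 41\right) - 15 = -19 - 15 = -34$)
$r - 78 = -34 - 78 = -112$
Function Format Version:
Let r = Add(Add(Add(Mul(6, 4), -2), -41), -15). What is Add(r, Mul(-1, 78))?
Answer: -112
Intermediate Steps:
r = -34 (r = Add(Add(Add(24, -2), -41), -15) = Add(Add(22, -41), -15) = Add(-19, -15) = -34)
Add(r, Mul(-1, 78)) = Add(-34, Mul(-1, 78)) = Add(-34, -78) = -112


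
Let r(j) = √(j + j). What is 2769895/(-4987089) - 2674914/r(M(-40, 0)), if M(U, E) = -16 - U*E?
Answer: -2769895/4987089 + 1337457*I*√2/4 ≈ -0.55541 + 4.7286e+5*I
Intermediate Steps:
M(U, E) = -16 - E*U
r(j) = √2*√j (r(j) = √(2*j) = √2*√j)
2769895/(-4987089) - 2674914/r(M(-40, 0)) = 2769895/(-4987089) - 2674914*√2/(2*√(-16 - 1*0*(-40))) = 2769895*(-1/4987089) - 2674914*√2/(2*√(-16 + 0)) = -2769895/4987089 - 2674914*(-I*√2/8) = -2769895/4987089 - (-1337457)*I*√2/4 = -2769895/4987089 + 1337457*I*√2/4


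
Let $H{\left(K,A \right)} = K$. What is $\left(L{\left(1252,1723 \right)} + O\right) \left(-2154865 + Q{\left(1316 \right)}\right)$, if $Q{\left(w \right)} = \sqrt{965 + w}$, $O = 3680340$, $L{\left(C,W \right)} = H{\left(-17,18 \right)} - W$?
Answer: $-7926886389000 + 3678600 \sqrt{2281} \approx -7.9267 \cdot 10^{12}$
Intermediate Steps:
$L{\left(C,W \right)} = -17 - W$
$\left(L{\left(1252,1723 \right)} + O\right) \left(-2154865 + Q{\left(1316 \right)}\right) = \left(\left(-17 - 1723\right) + 3680340\right) \left(-2154865 + \sqrt{965 + 1316}\right) = \left(\left(-17 - 1723\right) + 3680340\right) \left(-2154865 + \sqrt{2281}\right) = \left(-1740 + 3680340\right) \left(-2154865 + \sqrt{2281}\right) = 3678600 \left(-2154865 + \sqrt{2281}\right) = -7926886389000 + 3678600 \sqrt{2281}$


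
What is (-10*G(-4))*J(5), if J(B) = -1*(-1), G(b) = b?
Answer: 40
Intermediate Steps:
J(B) = 1
(-10*G(-4))*J(5) = -10*(-4)*1 = 40*1 = 40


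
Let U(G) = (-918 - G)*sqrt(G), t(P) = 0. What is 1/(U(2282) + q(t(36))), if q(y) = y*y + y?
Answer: -sqrt(2282)/7302400 ≈ -6.5417e-6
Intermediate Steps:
U(G) = sqrt(G)*(-918 - G)
q(y) = y + y**2 (q(y) = y**2 + y = y + y**2)
1/(U(2282) + q(t(36))) = 1/(sqrt(2282)*(-918 - 1*2282) + 0*(1 + 0)) = 1/(sqrt(2282)*(-918 - 2282) + 0*1) = 1/(sqrt(2282)*(-3200) + 0) = 1/(-3200*sqrt(2282) + 0) = 1/(-3200*sqrt(2282)) = -sqrt(2282)/7302400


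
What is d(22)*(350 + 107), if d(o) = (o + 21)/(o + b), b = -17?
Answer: 19651/5 ≈ 3930.2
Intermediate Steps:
d(o) = (21 + o)/(-17 + o) (d(o) = (o + 21)/(o - 17) = (21 + o)/(-17 + o))
d(22)*(350 + 107) = ((21 + 22)/(-17 + 22))*(350 + 107) = (43/5)*457 = 19651/5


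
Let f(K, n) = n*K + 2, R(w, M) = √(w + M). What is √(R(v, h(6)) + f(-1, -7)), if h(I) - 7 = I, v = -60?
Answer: √(9 + I*√47) ≈ 3.187 + 1.0756*I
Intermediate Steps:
h(I) = 7 + I
R(w, M) = √(M + w)
f(K, n) = 2 + K*n (f(K, n) = K*n + 2 = 2 + K*n)
√(R(v, h(6)) + f(-1, -7)) = √(√((7 + 6) - 60) + (2 - 1*(-7))) = √(√(13 - 60) + (2 + 7)) = √(√(-47) + 9) = √(I*√47 + 9) = √(9 + I*√47)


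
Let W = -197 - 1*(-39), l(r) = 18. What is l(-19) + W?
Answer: -140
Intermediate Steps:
W = -158 (W = -197 + 39 = -158)
l(-19) + W = 18 - 158 = -140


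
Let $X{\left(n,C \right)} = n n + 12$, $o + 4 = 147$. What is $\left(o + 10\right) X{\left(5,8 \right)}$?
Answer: $5661$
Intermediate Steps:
$o = 143$ ($o = -4 + 147 = 143$)
$X{\left(n,C \right)} = 12 + n^{2}$ ($X{\left(n,C \right)} = n^{2} + 12 = 12 + n^{2}$)
$\left(o + 10\right) X{\left(5,8 \right)} = \left(143 + 10\right) \left(12 + 5^{2}\right) = 153 \left(12 + 25\right) = 153 \cdot 37 = 5661$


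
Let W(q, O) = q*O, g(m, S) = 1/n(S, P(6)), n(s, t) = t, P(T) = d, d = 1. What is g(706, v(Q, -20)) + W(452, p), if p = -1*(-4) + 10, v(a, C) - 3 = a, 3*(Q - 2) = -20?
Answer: 6329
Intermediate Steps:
Q = -14/3 (Q = 2 + (⅓)*(-20) = 2 - 20/3 = -14/3 ≈ -4.6667)
v(a, C) = 3 + a
p = 14 (p = 4 + 10 = 14)
P(T) = 1
g(m, S) = 1 (g(m, S) = 1/1 = 1)
W(q, O) = O*q
g(706, v(Q, -20)) + W(452, p) = 1 + 14*452 = 1 + 6328 = 6329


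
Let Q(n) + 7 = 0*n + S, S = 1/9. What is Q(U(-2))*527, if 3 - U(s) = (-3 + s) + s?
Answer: -32674/9 ≈ -3630.4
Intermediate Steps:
S = 1/9 ≈ 0.11111
U(s) = 6 - 2*s (U(s) = 3 - ((-3 + s) + s) = 3 - (-3 + 2*s) = 3 + (3 - 2*s) = 6 - 2*s)
Q(n) = -62/9 (Q(n) = -7 + (0*n + 1/9) = -7 + (0 + 1/9) = -7 + 1/9 = -62/9)
Q(U(-2))*527 = -62/9*527 = -32674/9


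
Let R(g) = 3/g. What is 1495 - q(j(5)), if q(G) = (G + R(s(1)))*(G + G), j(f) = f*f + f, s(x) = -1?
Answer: -125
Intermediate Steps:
j(f) = f + f**2 (j(f) = f**2 + f = f + f**2)
q(G) = 2*G*(-3 + G) (q(G) = (G + 3/(-1))*(G + G) = (G + 3*(-1))*(2*G) = (G - 3)*(2*G) = (-3 + G)*(2*G) = 2*G*(-3 + G))
1495 - q(j(5)) = 1495 - 2*5*(1 + 5)*(-3 + 5*(1 + 5)) = 1495 - 2*5*6*(-3 + 5*6) = 1495 - 2*30*(-3 + 30) = 1495 - 2*30*27 = 1495 - 1*1620 = 1495 - 1620 = -125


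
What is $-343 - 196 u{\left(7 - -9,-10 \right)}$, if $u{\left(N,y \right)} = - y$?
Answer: $-2303$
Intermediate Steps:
$-343 - 196 u{\left(7 - -9,-10 \right)} = -343 - 196 \left(\left(-1\right) \left(-10\right)\right) = -343 - 1960 = -2303$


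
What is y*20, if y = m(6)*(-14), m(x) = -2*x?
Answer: 3360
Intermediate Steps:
y = 168 (y = -2*6*(-14) = -12*(-14) = 168)
y*20 = 168*20 = 3360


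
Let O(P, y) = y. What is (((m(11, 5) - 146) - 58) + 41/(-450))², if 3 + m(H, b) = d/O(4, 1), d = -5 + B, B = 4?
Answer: 8768636881/202500 ≈ 43302.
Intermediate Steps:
d = -1 (d = -5 + 4 = -1)
m(H, b) = -4 (m(H, b) = -3 - 1/1 = -3 - 1*1 = -3 - 1 = -4)
(((m(11, 5) - 146) - 58) + 41/(-450))² = (((-4 - 146) - 58) + 41/(-450))² = ((-150 - 58) + 41*(-1/450))² = (-208 - 41/450)² = (-93641/450)² = 8768636881/202500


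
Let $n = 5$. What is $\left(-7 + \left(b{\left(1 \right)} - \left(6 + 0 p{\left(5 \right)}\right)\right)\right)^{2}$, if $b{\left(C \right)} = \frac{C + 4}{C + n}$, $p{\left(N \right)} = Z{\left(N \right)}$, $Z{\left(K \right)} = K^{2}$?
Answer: $\frac{5329}{36} \approx 148.03$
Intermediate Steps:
$p{\left(N \right)} = N^{2}$
$b{\left(C \right)} = \frac{4 + C}{5 + C}$ ($b{\left(C \right)} = \frac{C + 4}{C + 5} = \frac{4 + C}{5 + C}$)
$\left(-7 + \left(b{\left(1 \right)} - \left(6 + 0 p{\left(5 \right)}\right)\right)\right)^{2} = \left(-7 + \left(\frac{4 + 1}{5 + 1} - \left(6 + 0 \cdot 5^{2}\right)\right)\right)^{2} = \left(-7 + \left(\frac{1}{6} \cdot 5 - \left(6 + 0 \cdot 25\right)\right)\right)^{2} = \left(-7 + \left(\frac{1}{6} \cdot 5 - \left(6 + 0\right)\right)\right)^{2} = \left(-7 + \left(\frac{5}{6} - 6\right)\right)^{2} = \left(-7 - \frac{31}{6}\right)^{2} = \left(- \frac{73}{6}\right)^{2} = \frac{5329}{36}$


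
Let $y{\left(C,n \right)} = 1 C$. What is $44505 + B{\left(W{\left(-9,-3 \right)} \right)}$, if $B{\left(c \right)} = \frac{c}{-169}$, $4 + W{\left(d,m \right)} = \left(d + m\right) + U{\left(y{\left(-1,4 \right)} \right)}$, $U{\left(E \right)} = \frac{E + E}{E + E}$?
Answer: $\frac{7521360}{169} \approx 44505.0$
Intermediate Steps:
$y{\left(C,n \right)} = C$
$U{\left(E \right)} = 1$ ($U{\left(E \right)} = \frac{2 E}{2 E} = 2 E \frac{1}{2 E} = 1$)
$W{\left(d,m \right)} = -3 + d + m$ ($W{\left(d,m \right)} = -4 + \left(\left(d + m\right) + 1\right) = -4 + \left(1 + d + m\right) = -3 + d + m$)
$B{\left(c \right)} = - \frac{c}{169}$ ($B{\left(c \right)} = c \left(- \frac{1}{169}\right) = - \frac{c}{169}$)
$44505 + B{\left(W{\left(-9,-3 \right)} \right)} = 44505 - \frac{-3 - 9 - 3}{169} = 44505 - - \frac{15}{169} = 44505 + \frac{15}{169} = \frac{7521360}{169}$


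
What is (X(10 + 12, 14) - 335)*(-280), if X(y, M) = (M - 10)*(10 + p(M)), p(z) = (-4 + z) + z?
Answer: 55720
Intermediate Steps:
p(z) = -4 + 2*z
X(y, M) = (-10 + M)*(6 + 2*M) (X(y, M) = (M - 10)*(10 + (-4 + 2*M)) = (-10 + M)*(6 + 2*M))
(X(10 + 12, 14) - 335)*(-280) = ((-60 - 14*14 + 2*14²) - 335)*(-280) = ((-60 - 196 + 2*196) - 335)*(-280) = ((-60 - 196 + 392) - 335)*(-280) = (136 - 335)*(-280) = -199*(-280) = 55720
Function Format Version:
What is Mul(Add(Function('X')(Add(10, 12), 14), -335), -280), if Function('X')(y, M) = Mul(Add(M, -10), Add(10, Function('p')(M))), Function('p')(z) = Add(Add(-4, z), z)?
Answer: 55720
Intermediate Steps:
Function('p')(z) = Add(-4, Mul(2, z))
Function('X')(y, M) = Mul(Add(-10, M), Add(6, Mul(2, M))) (Function('X')(y, M) = Mul(Add(M, -10), Add(10, Add(-4, Mul(2, M)))) = Mul(Add(-10, M), Add(6, Mul(2, M))))
Mul(Add(Function('X')(Add(10, 12), 14), -335), -280) = Mul(Add(Add(-60, Mul(-14, 14), Mul(2, Pow(14, 2))), -335), -280) = Mul(Add(Add(-60, -196, Mul(2, 196)), -335), -280) = Mul(Add(Add(-60, -196, 392), -335), -280) = Mul(Add(136, -335), -280) = Mul(-199, -280) = 55720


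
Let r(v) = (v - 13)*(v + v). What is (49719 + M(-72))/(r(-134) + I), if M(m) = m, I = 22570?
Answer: 49647/61966 ≈ 0.80120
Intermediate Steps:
r(v) = 2*v*(-13 + v) (r(v) = (-13 + v)*(2*v) = 2*v*(-13 + v))
(49719 + M(-72))/(r(-134) + I) = (49719 - 72)/(2*(-134)*(-13 - 134) + 22570) = 49647/(2*(-134)*(-147) + 22570) = 49647/(39396 + 22570) = 49647/61966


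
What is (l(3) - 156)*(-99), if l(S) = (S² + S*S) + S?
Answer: 13365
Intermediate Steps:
l(S) = S + 2*S² (l(S) = (S² + S²) + S = 2*S² + S = S + 2*S²)
(l(3) - 156)*(-99) = (3*(1 + 2*3) - 156)*(-99) = (3*(1 + 6) - 156)*(-99) = (3*7 - 156)*(-99) = (21 - 156)*(-99) = -135*(-99) = 13365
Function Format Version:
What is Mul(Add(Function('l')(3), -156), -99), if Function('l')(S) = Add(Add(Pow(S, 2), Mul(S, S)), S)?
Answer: 13365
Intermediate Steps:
Function('l')(S) = Add(S, Mul(2, Pow(S, 2))) (Function('l')(S) = Add(Add(Pow(S, 2), Pow(S, 2)), S) = Add(Mul(2, Pow(S, 2)), S) = Add(S, Mul(2, Pow(S, 2))))
Mul(Add(Function('l')(3), -156), -99) = Mul(Add(Mul(3, Add(1, Mul(2, 3))), -156), -99) = Mul(Add(Mul(3, Add(1, 6)), -156), -99) = Mul(Add(Mul(3, 7), -156), -99) = Mul(Add(21, -156), -99) = Mul(-135, -99) = 13365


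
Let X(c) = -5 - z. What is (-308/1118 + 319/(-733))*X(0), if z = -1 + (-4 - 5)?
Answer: -1456015/409747 ≈ -3.5534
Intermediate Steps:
z = -10 (z = -1 - 9 = -10)
X(c) = 5 (X(c) = -5 - 1*(-10) = -5 + 10 = 5)
(-308/1118 + 319/(-733))*X(0) = (-308/1118 + 319/(-733))*5 = (-308*1/1118 + 319*(-1/733))*5 = (-154/559 - 319/733)*5 = -291203/409747*5 = -1456015/409747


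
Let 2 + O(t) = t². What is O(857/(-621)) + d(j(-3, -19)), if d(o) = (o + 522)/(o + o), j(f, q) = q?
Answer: -195377077/14654358 ≈ -13.332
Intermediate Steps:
d(o) = (522 + o)/(2*o) (d(o) = (522 + o)/((2*o)) = (522 + o)*(1/(2*o)) = (522 + o)/(2*o))
O(t) = -2 + t²
O(857/(-621)) + d(j(-3, -19)) = (-2 + (857/(-621))²) + (½)*(522 - 19)/(-19) = (-2 + (857*(-1/621))²) + (½)*(-1/19)*503 = (-2 + (-857/621)²) - 503/38 = (-2 + 734449/385641) - 503/38 = -36833/385641 - 503/38 = -195377077/14654358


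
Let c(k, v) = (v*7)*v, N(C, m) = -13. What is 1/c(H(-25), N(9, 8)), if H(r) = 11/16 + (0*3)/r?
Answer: 1/1183 ≈ 0.00084531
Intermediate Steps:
H(r) = 11/16 (H(r) = 11*(1/16) + 0/r = 11/16 + 0 = 11/16)
c(k, v) = 7*v² (c(k, v) = (7*v)*v = 7*v²)
1/c(H(-25), N(9, 8)) = 1/(7*(-13)²) = 1/(7*169) = 1/1183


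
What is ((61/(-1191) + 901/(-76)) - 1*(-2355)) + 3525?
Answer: 531156353/90516 ≈ 5868.1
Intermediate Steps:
((61/(-1191) + 901/(-76)) - 1*(-2355)) + 3525 = ((61*(-1/1191) + 901*(-1/76)) + 2355) + 3525 = ((-61/1191 - 901/76) + 2355) + 3525 = (-1077727/90516 + 2355) + 3525 = 212087453/90516 + 3525 = 531156353/90516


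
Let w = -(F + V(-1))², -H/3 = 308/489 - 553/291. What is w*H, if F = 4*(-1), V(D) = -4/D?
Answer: 0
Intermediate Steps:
F = -4
H = 60263/15811 (H = -3*(308/489 - 553/291) = -3*(-60263/47433) = 60263/15811 ≈ 3.8115)
w = 0 (w = -(-4 - 4/(-1))² = -(-4 - 4*(-1))² = -(-4 + 4)² = -1*0² = -1*0 = 0)
w*H = 0*(60263/15811) = 0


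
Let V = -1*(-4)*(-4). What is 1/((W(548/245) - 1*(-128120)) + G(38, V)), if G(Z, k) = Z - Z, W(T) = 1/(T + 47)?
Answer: 12063/1545511805 ≈ 7.8052e-6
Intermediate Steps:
W(T) = 1/(47 + T)
V = -16 (V = 4*(-4) = -16)
G(Z, k) = 0
1/((W(548/245) - 1*(-128120)) + G(38, V)) = 1/((1/(47 + 548/245) - 1*(-128120)) + 0) = 1/((1/(47 + 548*(1/245)) + 128120) + 0) = 1/((1/(47 + 548/245) + 128120) + 0) = 1/((1/(12063/245) + 128120) + 0) = 1/((245/12063 + 128120) + 0) = 1/(1545511805/12063 + 0) = 1/(1545511805/12063) = 12063/1545511805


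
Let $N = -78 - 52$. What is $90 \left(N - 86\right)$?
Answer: $-19440$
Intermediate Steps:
$N = -130$
$90 \left(N - 86\right) = 90 \left(-130 - 86\right) = 90 \left(-216\right) = -19440$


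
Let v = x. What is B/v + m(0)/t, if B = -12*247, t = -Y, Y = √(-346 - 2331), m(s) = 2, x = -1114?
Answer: 1482/557 + 2*I*√2677/2677 ≈ 2.6607 + 0.038655*I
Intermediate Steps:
Y = I*√2677 (Y = √(-2677) = I*√2677 ≈ 51.74*I)
v = -1114
t = -I*√2677 ≈ -51.74*I
B = -2964
B/v + m(0)/t = -2964/(-1114) + 2/((-I*√2677)) = -2964*(-1/1114) + 2*(I*√2677/2677) = 1482/557 + 2*I*√2677/2677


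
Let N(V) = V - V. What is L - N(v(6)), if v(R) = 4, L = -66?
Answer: -66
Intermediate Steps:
N(V) = 0
L - N(v(6)) = -66 - 1*0 = -66 + 0 = -66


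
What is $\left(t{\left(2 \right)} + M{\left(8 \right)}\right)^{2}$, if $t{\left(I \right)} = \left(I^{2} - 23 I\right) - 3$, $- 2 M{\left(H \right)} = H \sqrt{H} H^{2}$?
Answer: $526313 + 46080 \sqrt{2} \approx 5.9148 \cdot 10^{5}$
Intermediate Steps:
$M{\left(H \right)} = - \frac{H^{\frac{7}{2}}}{2}$ ($M{\left(H \right)} = - \frac{H \sqrt{H} H^{2}}{2} = - \frac{H^{\frac{3}{2}} H^{2}}{2} = - \frac{H^{\frac{7}{2}}}{2}$)
$t{\left(I \right)} = -3 + I^{2} - 23 I$
$\left(t{\left(2 \right)} + M{\left(8 \right)}\right)^{2} = \left(\left(-3 + 2^{2} - 46\right) - \frac{8^{\frac{7}{2}}}{2}\right)^{2} = \left(\left(-3 + 4 - 46\right) - \frac{1024 \sqrt{2}}{2}\right)^{2} = \left(-45 - 512 \sqrt{2}\right)^{2}$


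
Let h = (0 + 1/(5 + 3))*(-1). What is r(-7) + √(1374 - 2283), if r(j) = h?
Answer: -⅛ + 3*I*√101 ≈ -0.125 + 30.15*I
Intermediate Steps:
h = -⅛ (h = (0 + 1/8)*(-1) = (0 + ⅛)*(-1) = (⅛)*(-1) = -⅛ ≈ -0.12500)
r(j) = -⅛
r(-7) + √(1374 - 2283) = -⅛ + √(1374 - 2283) = -⅛ + √(-909) = -⅛ + 3*I*√101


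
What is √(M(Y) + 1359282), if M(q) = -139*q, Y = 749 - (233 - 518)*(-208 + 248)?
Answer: I*√329429 ≈ 573.96*I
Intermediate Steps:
Y = 12149 (Y = 749 - (-285)*40 = 749 - 1*(-11400) = 749 + 11400 = 12149)
√(M(Y) + 1359282) = √(-139*12149 + 1359282) = √(-1688711 + 1359282) = √(-329429) = I*√329429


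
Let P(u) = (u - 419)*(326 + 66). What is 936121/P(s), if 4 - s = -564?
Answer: 936121/58408 ≈ 16.027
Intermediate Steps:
s = 568 (s = 4 - 1*(-564) = 4 + 564 = 568)
P(u) = -164248 + 392*u (P(u) = (-419 + u)*392 = -164248 + 392*u)
936121/P(s) = 936121/(-164248 + 392*568) = 936121/(-164248 + 222656) = 936121/58408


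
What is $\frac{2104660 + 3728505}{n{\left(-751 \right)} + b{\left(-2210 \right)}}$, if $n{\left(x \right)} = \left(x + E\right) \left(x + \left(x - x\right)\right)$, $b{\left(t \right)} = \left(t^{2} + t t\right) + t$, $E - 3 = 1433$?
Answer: $\frac{1166633}{1850311} \approx 0.63051$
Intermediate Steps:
$E = 1436$ ($E = 3 + 1433 = 1436$)
$b{\left(t \right)} = t + 2 t^{2}$ ($b{\left(t \right)} = \left(t^{2} + t^{2}\right) + t = 2 t^{2} + t = t + 2 t^{2}$)
$n{\left(x \right)} = x \left(1436 + x\right)$ ($n{\left(x \right)} = \left(x + 1436\right) \left(x + \left(x - x\right)\right) = \left(1436 + x\right) \left(x + 0\right) = \left(1436 + x\right) x = x \left(1436 + x\right)$)
$\frac{2104660 + 3728505}{n{\left(-751 \right)} + b{\left(-2210 \right)}} = \frac{2104660 + 3728505}{- 751 \left(1436 - 751\right) - 2210 \left(1 + 2 \left(-2210\right)\right)} = \frac{5833165}{\left(-751\right) 685 - 2210 \left(1 - 4420\right)} = \frac{5833165}{-514435 - -9765990} = \frac{5833165}{-514435 + 9765990} = \frac{5833165}{9251555} = 5833165 \cdot \frac{1}{9251555} = \frac{1166633}{1850311}$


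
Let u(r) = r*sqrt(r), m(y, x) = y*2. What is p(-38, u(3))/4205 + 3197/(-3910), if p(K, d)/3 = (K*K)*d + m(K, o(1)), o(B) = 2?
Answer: -124651/142970 + 12996*sqrt(3)/4205 ≈ 4.4812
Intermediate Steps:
m(y, x) = 2*y
u(r) = r**(3/2)
p(K, d) = 6*K + 3*d*K**2 (p(K, d) = 3*((K*K)*d + 2*K) = 3*(K**2*d + 2*K) = 3*(d*K**2 + 2*K) = 3*(2*K + d*K**2) = 6*K + 3*d*K**2)
p(-38, u(3))/4205 + 3197/(-3910) = (3*(-38)*(2 - 114*sqrt(3)))/4205 + 3197/(-3910) = (3*(-38)*(2 - 114*sqrt(3)))*(1/4205) + 3197*(-1/3910) = (3*(-38)*(2 - 114*sqrt(3)))*(1/4205) - 139/170 = (-228 + 12996*sqrt(3))*(1/4205) - 139/170 = (-228/4205 + 12996*sqrt(3)/4205) - 139/170 = -124651/142970 + 12996*sqrt(3)/4205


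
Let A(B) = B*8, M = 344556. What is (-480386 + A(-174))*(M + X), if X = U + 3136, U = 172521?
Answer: -250627178714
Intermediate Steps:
A(B) = 8*B
X = 175657 (X = 172521 + 3136 = 175657)
(-480386 + A(-174))*(M + X) = (-480386 + 8*(-174))*(344556 + 175657) = (-480386 - 1392)*520213 = -481778*520213 = -250627178714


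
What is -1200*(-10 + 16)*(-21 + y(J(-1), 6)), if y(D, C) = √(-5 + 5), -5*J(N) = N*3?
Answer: 151200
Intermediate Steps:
J(N) = -3*N/5 (J(N) = -N*3/5 = -3*N/5)
y(D, C) = 0 (y(D, C) = √0 = 0)
-1200*(-10 + 16)*(-21 + y(J(-1), 6)) = -1200*(-10 + 16)*(-21 + 0) = -7200*(-21) = -1200*(-126) = 151200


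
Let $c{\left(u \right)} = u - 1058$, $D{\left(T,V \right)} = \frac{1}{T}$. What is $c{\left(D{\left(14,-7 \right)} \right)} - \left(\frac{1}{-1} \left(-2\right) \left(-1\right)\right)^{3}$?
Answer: $- \frac{14699}{14} \approx -1049.9$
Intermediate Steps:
$c{\left(u \right)} = -1058 + u$ ($c{\left(u \right)} = u - 1058 = -1058 + u$)
$c{\left(D{\left(14,-7 \right)} \right)} - \left(\frac{1}{-1} \left(-2\right) \left(-1\right)\right)^{3} = \left(-1058 + \frac{1}{14}\right) - \left(\frac{1}{-1} \left(-2\right) \left(-1\right)\right)^{3} = \left(-1058 + \frac{1}{14}\right) - \left(\left(-1\right) \left(-2\right) \left(-1\right)\right)^{3} = - \frac{14811}{14} - \left(2 \left(-1\right)\right)^{3} = - \frac{14811}{14} - \left(-2\right)^{3} = - \frac{14811}{14} - -8 = - \frac{14811}{14} + 8 = - \frac{14699}{14}$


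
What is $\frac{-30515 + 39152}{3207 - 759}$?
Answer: $\frac{2879}{816} \approx 3.5282$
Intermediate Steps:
$\frac{-30515 + 39152}{3207 - 759} = \frac{8637}{2448} = 8637 \cdot \frac{1}{2448} = \frac{2879}{816}$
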